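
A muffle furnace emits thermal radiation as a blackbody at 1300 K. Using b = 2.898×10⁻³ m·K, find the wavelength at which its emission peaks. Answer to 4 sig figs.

λ_max ≈ 2.229 μm

Wien's displacement law: λ_max = b/T = (2.898×10⁻³ m·K)/(1300 K) = 2.2292×10⁻⁶ m.
That is 2.229 μm, in the infrared range.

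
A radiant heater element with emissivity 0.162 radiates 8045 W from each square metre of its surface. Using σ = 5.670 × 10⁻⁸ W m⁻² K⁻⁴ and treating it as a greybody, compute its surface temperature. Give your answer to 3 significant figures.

T ≈ 967 K

I = εσT⁴, so T = (I/εσ)^(1/4) = (8045/(0.162×5.670×10⁻⁸))^(1/4) = 967 K.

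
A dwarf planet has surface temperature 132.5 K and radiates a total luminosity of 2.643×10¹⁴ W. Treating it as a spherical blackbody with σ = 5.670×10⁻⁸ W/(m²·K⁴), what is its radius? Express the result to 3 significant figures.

R ≈ 1.10×10⁶ m

L = 4πR²σT⁴ ⇒ R = √(L/(4πσT⁴)).
σT⁴ = 17.4762 W/m², so R = √(2.643×10¹⁴/(4π×17.4762)) = 1.10×10⁶ m.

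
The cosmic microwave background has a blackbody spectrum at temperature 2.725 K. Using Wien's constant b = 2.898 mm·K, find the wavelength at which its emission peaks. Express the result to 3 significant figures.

Wien's displacement law: λ_max = b/T = (2.898×10⁻³ m·K)/(2.725 K) = 1.063×10⁻³ m.
That is 1.06 mm, in the microwave range.

λ_max ≈ 1.06 mm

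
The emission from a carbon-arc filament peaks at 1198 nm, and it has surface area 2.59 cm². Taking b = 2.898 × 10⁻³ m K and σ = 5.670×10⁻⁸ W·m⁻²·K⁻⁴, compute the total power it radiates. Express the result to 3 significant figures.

P ≈ 503 W

Wien's law: T = b/λ_max = 2.898×10⁻³/1.198×10⁻⁶ = 2419.03 K.
Area A = 2.59 cm² = 2.59×10⁻⁴ m².
Then P = σAT⁴ = 5.670×10⁻⁸×2.59×10⁻⁴×(2419.03)⁴ = 503 W.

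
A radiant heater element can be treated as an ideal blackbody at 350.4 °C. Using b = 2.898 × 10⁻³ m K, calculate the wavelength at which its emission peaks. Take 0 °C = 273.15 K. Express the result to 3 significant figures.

λ_max ≈ 4.65 μm

T = 350.4 °C + 273.15 = 623.55 K.
Wien's displacement law: λ_max = b/T = (2.898×10⁻³ m·K)/(623.55 K) = 4.648×10⁻⁶ m.
That is 4.65 μm, in the infrared range.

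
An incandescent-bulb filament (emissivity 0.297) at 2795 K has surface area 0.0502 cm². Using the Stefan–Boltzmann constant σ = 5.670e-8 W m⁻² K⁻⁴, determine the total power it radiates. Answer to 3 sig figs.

P ≈ 5.16 W

Area A = 0.0502 cm² = 5.02×10⁻⁶ m².
P = εσAT⁴ = 0.297 × 5.670×10⁻⁸ × 5.02×10⁻⁶ × (2795)⁴ = 5.16 W.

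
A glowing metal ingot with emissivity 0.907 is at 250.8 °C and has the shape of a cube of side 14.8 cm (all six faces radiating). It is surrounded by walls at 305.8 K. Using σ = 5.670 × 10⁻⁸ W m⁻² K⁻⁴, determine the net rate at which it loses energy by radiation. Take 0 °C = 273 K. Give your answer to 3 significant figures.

T = 250.8 °C + 273 = 523.8 K.
Area A = 6s² = 6×(0.148 m)² = 0.131424 m².
Net radiated power P_net = εσA(T⁴ − T₀⁴) = 0.907×5.670×10⁻⁸×0.131424×(523.8⁴ − 305.8⁴).
T⁴ − T₀⁴ = 7.52769×10¹⁰ − 8.74480×10⁹ = 6.65321×10¹⁰ K⁴, so P_net = 450 W.

Net loss ≈ 450 W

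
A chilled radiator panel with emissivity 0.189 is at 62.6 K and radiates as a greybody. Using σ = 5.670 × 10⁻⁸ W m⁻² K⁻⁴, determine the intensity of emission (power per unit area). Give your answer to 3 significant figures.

Stefan–Boltzmann: I = εσT⁴ = 0.189 × 5.670×10⁻⁸ × (62.6)⁴ = 0.165 W/m².

I ≈ 0.165 W/m²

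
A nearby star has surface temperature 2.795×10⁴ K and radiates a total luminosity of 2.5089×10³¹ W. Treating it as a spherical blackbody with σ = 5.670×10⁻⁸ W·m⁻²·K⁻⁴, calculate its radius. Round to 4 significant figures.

L = 4πR²σT⁴ ⇒ R = √(L/(4πσT⁴)).
σT⁴ = 3.46027×10¹⁰ W/m², so R = √(2.5089×10³¹/(4π×3.46027×10¹⁰)) = 7.596×10⁹ m.

R ≈ 7.596×10⁹ m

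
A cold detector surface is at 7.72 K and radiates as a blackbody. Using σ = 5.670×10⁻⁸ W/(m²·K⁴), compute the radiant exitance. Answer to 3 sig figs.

Stefan–Boltzmann: I = σT⁴ = 5.670×10⁻⁸ × (7.72)⁴ = 2.01×10⁻⁴ W/m².

I ≈ 2.01×10⁻⁴ W/m²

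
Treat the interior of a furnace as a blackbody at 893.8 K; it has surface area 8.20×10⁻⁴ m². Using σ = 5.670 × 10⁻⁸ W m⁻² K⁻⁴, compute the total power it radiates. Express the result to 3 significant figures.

P ≈ 29.7 W

Area A = 8.20×10⁻⁴ m².
P = σAT⁴ = 5.670×10⁻⁸ × 8.20×10⁻⁴ × (893.8)⁴ = 29.7 W.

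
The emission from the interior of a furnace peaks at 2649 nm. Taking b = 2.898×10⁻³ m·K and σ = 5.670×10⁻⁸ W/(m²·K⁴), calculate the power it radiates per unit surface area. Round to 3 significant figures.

I ≈ 8.12×10⁴ W/m²

Wien's law: T = b/λ_max = 2.898×10⁻³/2.649×10⁻⁶ = 1094.00 K.
Then I = σT⁴ = 5.670×10⁻⁸×(1094.00)⁴ = 8.12×10⁴ W/m².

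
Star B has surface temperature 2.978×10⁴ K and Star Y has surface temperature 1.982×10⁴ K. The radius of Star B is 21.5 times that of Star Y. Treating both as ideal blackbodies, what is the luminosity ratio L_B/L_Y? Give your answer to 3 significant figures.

L_B/L_Y ≈ 2.36×10³

L ∝ R²T⁴, so L_B/L_Y = (R_B/R_Y)²(T_B/T_Y)⁴ = (21.5)² × (2.978×10⁴/1.982×10⁴)⁴ = 462.25 × 5.09664 = 2.36×10³.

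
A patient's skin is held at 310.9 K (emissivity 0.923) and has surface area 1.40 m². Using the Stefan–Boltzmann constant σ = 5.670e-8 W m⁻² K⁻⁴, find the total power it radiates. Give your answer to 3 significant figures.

P ≈ 685 W

Area A = 1.40 m².
P = εσAT⁴ = 0.923 × 5.670×10⁻⁸ × 1.40 × (310.9)⁴ = 685 W.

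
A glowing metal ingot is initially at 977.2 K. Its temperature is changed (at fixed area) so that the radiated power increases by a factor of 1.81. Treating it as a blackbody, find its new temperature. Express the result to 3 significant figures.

P ∝ T⁴, so T₂/T₁ = (P₂/P₁)^(1/4) = (1.81)^(1/4) = 1.15990.
T₂ = 977.2 × 1.15990 = 1.13×10³ K.

T₂ ≈ 1.13×10³ K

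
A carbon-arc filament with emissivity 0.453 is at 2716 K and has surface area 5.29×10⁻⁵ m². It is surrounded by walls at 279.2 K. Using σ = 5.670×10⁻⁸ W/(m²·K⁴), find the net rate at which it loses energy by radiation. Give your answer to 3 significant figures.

Area A = 5.29×10⁻⁵ m².
Net radiated power P_net = εσA(T⁴ − T₀⁴) = 0.453×5.670×10⁻⁸×5.29×10⁻⁵×(2716⁴ − 279.2⁴).
T⁴ − T₀⁴ = 5.44151×10¹³ − 6.07661×10⁹ = 5.44090×10¹³ K⁴, so P_net = 73.9 W.

Net loss ≈ 73.9 W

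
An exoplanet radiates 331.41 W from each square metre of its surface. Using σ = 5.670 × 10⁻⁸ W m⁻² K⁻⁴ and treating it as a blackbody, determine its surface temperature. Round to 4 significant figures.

T ≈ 276.5 K

I = σT⁴, so T = (I/σ)^(1/4) = (331.41/(5.670×10⁻⁸))^(1/4) = 276.5 K.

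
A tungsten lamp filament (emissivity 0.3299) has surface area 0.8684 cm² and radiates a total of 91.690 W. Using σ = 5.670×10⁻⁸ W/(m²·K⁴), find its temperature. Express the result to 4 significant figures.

Area A = 0.8684 cm² = 8.684×10⁻⁵ m².
P = εσAT⁴ ⇒ T = (P/(εσA))^(1/4) = (91.690/(0.3299×5.670×10⁻⁸×8.684×10⁻⁵))^(1/4) = 2741 K.

T ≈ 2741 K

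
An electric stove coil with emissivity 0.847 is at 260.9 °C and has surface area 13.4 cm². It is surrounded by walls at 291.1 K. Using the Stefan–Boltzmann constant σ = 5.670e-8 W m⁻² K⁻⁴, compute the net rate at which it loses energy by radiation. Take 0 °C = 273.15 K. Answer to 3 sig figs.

T = 260.9 °C + 273.15 = 534.05 K.
Area A = 13.4 cm² = 1.34×10⁻³ m².
Net radiated power P_net = εσA(T⁴ − T₀⁴) = 0.847×5.670×10⁻⁸×1.34×10⁻³×(534.05⁴ − 291.1⁴).
T⁴ − T₀⁴ = 8.13444×10¹⁰ − 7.18073×10⁹ = 7.41637×10¹⁰ K⁴, so P_net = 4.77 W.

Net loss ≈ 4.77 W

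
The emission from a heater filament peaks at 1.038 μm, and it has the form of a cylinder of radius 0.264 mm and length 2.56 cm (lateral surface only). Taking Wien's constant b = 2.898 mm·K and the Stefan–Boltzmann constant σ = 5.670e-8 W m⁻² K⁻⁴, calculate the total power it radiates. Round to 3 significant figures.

P ≈ 146 W

Wien's law: T = b/λ_max = 2.898×10⁻³/1.038×10⁻⁶ = 2791.91 K.
Lateral area A = 2πrL = 2π×2.64×10⁻⁴×0.0256 = 4.24643×10⁻⁵ m².
Then P = σAT⁴ = 5.670×10⁻⁸×4.24643×10⁻⁵×(2791.91)⁴ = 146 W.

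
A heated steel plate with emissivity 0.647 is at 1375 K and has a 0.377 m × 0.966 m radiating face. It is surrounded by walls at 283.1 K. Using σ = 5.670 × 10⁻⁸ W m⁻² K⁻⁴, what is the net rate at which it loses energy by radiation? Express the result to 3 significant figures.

Area A = 0.377 × 0.966 = 0.364182 m².
Net radiated power P_net = εσA(T⁴ − T₀⁴) = 0.647×5.670×10⁻⁸×0.364182×(1375⁴ − 283.1⁴).
T⁴ − T₀⁴ = 3.57446×10¹² − 6.42332×10⁹ = 3.56804×10¹² K⁴, so P_net = 4.77×10⁴ W.

Net loss ≈ 4.77×10⁴ W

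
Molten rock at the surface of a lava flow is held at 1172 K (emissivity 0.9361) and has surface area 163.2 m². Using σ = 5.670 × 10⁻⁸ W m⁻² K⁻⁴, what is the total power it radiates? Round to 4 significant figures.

Area A = 163.2 m².
P = εσAT⁴ = 0.9361 × 5.670×10⁻⁸ × 163.2 × (1172)⁴ = 1.634×10⁷ W.

P ≈ 1.634×10⁷ W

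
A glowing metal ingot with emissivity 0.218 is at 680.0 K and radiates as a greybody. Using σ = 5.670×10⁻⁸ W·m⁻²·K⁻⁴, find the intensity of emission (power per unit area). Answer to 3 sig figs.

I ≈ 2.64×10³ W/m²

Stefan–Boltzmann: I = εσT⁴ = 0.218 × 5.670×10⁻⁸ × (680.0)⁴ = 2.64×10³ W/m².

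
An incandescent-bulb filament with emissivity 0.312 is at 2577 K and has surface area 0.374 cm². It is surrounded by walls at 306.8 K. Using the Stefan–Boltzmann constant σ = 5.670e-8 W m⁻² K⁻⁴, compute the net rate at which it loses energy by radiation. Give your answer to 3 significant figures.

Area A = 0.374 cm² = 3.74×10⁻⁵ m².
Net radiated power P_net = εσA(T⁴ − T₀⁴) = 0.312×5.670×10⁻⁸×3.74×10⁻⁵×(2577⁴ − 306.8⁴).
T⁴ − T₀⁴ = 4.41019×10¹³ − 8.85975×10⁹ = 4.40930×10¹³ K⁴, so P_net = 29.2 W.

Net loss ≈ 29.2 W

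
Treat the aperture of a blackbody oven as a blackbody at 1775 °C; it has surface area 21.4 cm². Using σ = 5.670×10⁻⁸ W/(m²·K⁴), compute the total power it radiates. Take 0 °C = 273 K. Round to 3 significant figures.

P ≈ 2.13×10³ W

T = 1775 °C + 273 = 2048 K.
Area A = 21.4 cm² = 2.14×10⁻³ m².
P = σAT⁴ = 5.670×10⁻⁸ × 2.14×10⁻³ × (2048)⁴ = 2.13×10³ W.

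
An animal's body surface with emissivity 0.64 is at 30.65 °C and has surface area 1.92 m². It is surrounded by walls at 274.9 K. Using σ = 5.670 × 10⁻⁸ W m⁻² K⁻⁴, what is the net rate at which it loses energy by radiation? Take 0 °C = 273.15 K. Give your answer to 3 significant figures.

Net loss ≈ 196 W

T = 30.65 °C + 273.15 = 303.80 K.
Area A = 1.92 m².
Net radiated power P_net = εσA(T⁴ − T₀⁴) = 0.64×5.670×10⁻⁸×1.92×(303.80⁴ − 274.9⁴).
T⁴ − T₀⁴ = 8.51826×10⁹ − 5.71083×10⁹ = 2.80743×10⁹ K⁴, so P_net = 196 W.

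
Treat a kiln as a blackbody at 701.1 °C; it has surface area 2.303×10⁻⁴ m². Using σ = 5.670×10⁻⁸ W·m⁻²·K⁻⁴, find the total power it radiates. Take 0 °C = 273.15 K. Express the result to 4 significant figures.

T = 701.1 °C + 273.15 = 974.25 K.
Area A = 2.303×10⁻⁴ m².
P = σAT⁴ = 5.670×10⁻⁸ × 2.303×10⁻⁴ × (974.25)⁴ = 11.76 W.

P ≈ 11.76 W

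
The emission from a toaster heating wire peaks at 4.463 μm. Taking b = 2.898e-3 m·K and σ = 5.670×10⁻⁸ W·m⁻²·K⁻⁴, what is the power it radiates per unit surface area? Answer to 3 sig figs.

Wien's law: T = b/λ_max = 2.898×10⁻³/4.463×10⁻⁶ = 649.339 K.
Then I = σT⁴ = 5.670×10⁻⁸×(649.339)⁴ = 1.01×10⁴ W/m².

I ≈ 1.01×10⁴ W/m²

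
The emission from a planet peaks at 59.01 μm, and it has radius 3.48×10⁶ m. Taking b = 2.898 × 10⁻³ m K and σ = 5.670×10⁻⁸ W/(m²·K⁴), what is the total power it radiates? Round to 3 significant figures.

Wien's law: T = b/λ_max = 2.898×10⁻³/5.901×10⁻⁵ = 49.1103 K.
Surface area A = 4πR² = 4π(3.48×10⁶ m)² = 1.52184×10¹⁴ m².
Then P = σAT⁴ = 5.670×10⁻⁸×1.52184×10¹⁴×(49.1103)⁴ = 5.02×10¹³ W.

P ≈ 5.02×10¹³ W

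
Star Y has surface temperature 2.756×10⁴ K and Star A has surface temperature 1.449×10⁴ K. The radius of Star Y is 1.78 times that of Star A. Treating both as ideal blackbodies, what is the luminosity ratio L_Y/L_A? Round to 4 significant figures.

L ∝ R²T⁴, so L_Y/L_A = (R_Y/R_A)²(T_Y/T_A)⁴ = (1.78)² × (2.756×10⁴/1.449×10⁴)⁴ = 3.1684 × 13.0871 = 41.47.

L_Y/L_A ≈ 41.47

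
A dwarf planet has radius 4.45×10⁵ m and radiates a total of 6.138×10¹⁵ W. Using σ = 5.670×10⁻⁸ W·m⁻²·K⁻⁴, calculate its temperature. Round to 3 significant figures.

Surface area A = 4πR² = 4π(4.45×10⁵ m)² = 2.48846×10¹² m².
P = σAT⁴ ⇒ T = (P/(σA))^(1/4) = (6.138×10¹⁵/(5.670×10⁻⁸×2.48846×10¹²))^(1/4) = 457 K.

T ≈ 457 K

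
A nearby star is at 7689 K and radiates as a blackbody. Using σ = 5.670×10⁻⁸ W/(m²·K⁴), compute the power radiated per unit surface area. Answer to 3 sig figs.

I ≈ 1.98×10⁸ W/m²

Stefan–Boltzmann: I = σT⁴ = 5.670×10⁻⁸ × (7689)⁴ = 1.98×10⁸ W/m².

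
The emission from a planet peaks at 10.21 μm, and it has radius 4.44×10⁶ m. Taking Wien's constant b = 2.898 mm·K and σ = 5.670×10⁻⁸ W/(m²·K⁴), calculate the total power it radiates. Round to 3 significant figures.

P ≈ 9.12×10¹⁶ W

Wien's law: T = b/λ_max = 2.898×10⁻³/1.021×10⁻⁵ = 283.839 K.
Surface area A = 4πR² = 4π(4.44×10⁶ m)² = 2.47728×10¹⁴ m².
Then P = σAT⁴ = 5.670×10⁻⁸×2.47728×10¹⁴×(283.839)⁴ = 9.12×10¹⁶ W.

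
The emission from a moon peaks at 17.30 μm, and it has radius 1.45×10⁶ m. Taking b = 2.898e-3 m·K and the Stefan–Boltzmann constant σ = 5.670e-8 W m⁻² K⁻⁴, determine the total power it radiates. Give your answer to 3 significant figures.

P ≈ 1.18×10¹⁵ W

Wien's law: T = b/λ_max = 2.898×10⁻³/1.730×10⁻⁵ = 167.514 K.
Surface area A = 4πR² = 4π(1.45×10⁶ m)² = 2.64208×10¹³ m².
Then P = σAT⁴ = 5.670×10⁻⁸×2.64208×10¹³×(167.514)⁴ = 1.18×10¹⁵ W.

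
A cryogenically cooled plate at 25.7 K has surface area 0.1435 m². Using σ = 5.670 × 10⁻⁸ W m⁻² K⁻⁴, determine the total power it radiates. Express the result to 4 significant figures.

P ≈ 3.550×10⁻³ W

Area A = 0.1435 m².
P = σAT⁴ = 5.670×10⁻⁸ × 0.1435 × (25.7)⁴ = 3.550×10⁻³ W.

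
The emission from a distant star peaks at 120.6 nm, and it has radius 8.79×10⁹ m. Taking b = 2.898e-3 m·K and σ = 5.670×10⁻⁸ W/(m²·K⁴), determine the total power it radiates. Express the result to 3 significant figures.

P ≈ 1.84×10³¹ W

Wien's law: T = b/λ_max = 2.898×10⁻³/1.206×10⁻⁷ = 24029.9 K.
Surface area A = 4πR² = 4π(8.79×10⁹ m)² = 9.70929×10²⁰ m².
Then P = σAT⁴ = 5.670×10⁻⁸×9.70929×10²⁰×(24029.9)⁴ = 1.84×10³¹ W.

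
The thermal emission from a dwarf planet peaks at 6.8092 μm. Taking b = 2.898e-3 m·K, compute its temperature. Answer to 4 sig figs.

T ≈ 425.6 K

Wien's law gives T = b/λ_max = (2.898×10⁻³ m·K)/(6.8092×10⁻⁶ m) = 425.6 K.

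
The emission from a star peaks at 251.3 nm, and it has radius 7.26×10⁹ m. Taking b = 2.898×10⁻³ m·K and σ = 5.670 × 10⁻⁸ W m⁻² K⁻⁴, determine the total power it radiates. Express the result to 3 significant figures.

P ≈ 6.64×10²⁹ W

Wien's law: T = b/λ_max = 2.898×10⁻³/2.513×10⁻⁷ = 11532.0 K.
Surface area A = 4πR² = 4π(7.26×10⁹ m)² = 6.62343×10²⁰ m².
Then P = σAT⁴ = 5.670×10⁻⁸×6.62343×10²⁰×(11532.0)⁴ = 6.64×10²⁹ W.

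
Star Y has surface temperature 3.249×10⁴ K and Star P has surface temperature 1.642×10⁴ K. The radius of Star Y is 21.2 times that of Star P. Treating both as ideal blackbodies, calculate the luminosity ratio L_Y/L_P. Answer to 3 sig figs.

L ∝ R²T⁴, so L_Y/L_P = (R_Y/R_P)²(T_Y/T_P)⁴ = (21.2)² × (3.249×10⁴/1.642×10⁴)⁴ = 449.44 × 15.3287 = 6.89×10³.

L_Y/L_P ≈ 6.89×10³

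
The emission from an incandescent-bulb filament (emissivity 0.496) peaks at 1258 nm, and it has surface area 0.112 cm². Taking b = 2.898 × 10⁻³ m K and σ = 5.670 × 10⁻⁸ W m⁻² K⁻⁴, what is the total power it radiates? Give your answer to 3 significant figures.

Wien's law: T = b/λ_max = 2.898×10⁻³/1.258×10⁻⁶ = 2303.66 K.
Area A = 0.112 cm² = 1.12×10⁻⁵ m².
Then P = εσAT⁴ = 0.496×5.670×10⁻⁸×1.12×10⁻⁵×(2303.66)⁴ = 8.87 W.

P ≈ 8.87 W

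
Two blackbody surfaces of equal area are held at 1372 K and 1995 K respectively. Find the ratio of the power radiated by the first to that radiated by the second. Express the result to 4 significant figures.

With equal areas, P₁/P₂ = (T₁/T₂)⁴ = (1372/1995)⁴ = 0.2237.

P₁/P₂ ≈ 0.2237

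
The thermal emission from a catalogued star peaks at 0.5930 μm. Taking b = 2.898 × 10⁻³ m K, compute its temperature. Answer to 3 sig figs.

Wien's law gives T = b/λ_max = (2.898×10⁻³ m·K)/(5.930×10⁻⁷ m) = 4.89×10³ K.

T ≈ 4.89×10³ K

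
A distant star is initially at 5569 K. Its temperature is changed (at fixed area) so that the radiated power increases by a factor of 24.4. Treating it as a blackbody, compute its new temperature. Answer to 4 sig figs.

P ∝ T⁴, so T₂/T₁ = (P₂/P₁)^(1/4) = (24.4)^(1/4) = 2.22253.
T₂ = 5569 × 2.22253 = 1.238×10⁴ K.

T₂ ≈ 1.238×10⁴ K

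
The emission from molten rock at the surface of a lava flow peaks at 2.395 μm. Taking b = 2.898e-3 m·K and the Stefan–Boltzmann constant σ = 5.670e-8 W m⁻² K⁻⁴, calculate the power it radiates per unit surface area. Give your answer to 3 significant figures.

I ≈ 1.22×10⁵ W/m²

Wien's law: T = b/λ_max = 2.898×10⁻³/2.395×10⁻⁶ = 1210.02 K.
Then I = σT⁴ = 5.670×10⁻⁸×(1210.02)⁴ = 1.22×10⁵ W/m².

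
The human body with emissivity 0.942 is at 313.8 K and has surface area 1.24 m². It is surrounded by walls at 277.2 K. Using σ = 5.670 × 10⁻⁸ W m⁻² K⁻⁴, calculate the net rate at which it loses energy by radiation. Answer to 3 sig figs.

Net loss ≈ 251 W

Area A = 1.24 m².
Net radiated power P_net = εσA(T⁴ − T₀⁴) = 0.942×5.670×10⁻⁸×1.24×(313.8⁴ − 277.2⁴).
T⁴ − T₀⁴ = 9.69643×10⁹ − 5.90436×10⁹ = 3.79207×10⁹ K⁴, so P_net = 251 W.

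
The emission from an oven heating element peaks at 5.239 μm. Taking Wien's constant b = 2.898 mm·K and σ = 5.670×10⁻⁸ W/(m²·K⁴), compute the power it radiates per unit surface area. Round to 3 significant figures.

I ≈ 5.31×10³ W/m²

Wien's law: T = b/λ_max = 2.898×10⁻³/5.239×10⁻⁶ = 553.159 K.
Then I = σT⁴ = 5.670×10⁻⁸×(553.159)⁴ = 5.31×10³ W/m².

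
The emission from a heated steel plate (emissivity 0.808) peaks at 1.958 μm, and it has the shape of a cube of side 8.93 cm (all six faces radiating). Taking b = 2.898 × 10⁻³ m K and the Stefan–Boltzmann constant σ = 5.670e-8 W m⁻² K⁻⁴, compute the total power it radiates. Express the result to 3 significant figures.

P ≈ 1.05×10⁴ W

Wien's law: T = b/λ_max = 2.898×10⁻³/1.958×10⁻⁶ = 1480.08 K.
Area A = 6s² = 6×(0.0893 m)² = 0.0478469 m².
Then P = εσAT⁴ = 0.808×5.670×10⁻⁸×0.0478469×(1480.08)⁴ = 1.05×10⁴ W.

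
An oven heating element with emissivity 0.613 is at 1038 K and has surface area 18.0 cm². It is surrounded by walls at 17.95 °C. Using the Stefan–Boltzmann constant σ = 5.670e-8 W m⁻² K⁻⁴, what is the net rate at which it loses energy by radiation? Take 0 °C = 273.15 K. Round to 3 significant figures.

Net loss ≈ 72.2 W

Surroundings: T = 17.95 °C + 273.15 = 291.10 K.
Area A = 18.0 cm² = 1.80×10⁻³ m².
Net radiated power P_net = εσA(T⁴ − T₀⁴) = 0.613×5.670×10⁻⁸×1.80×10⁻³×(1038⁴ − 291.10⁴).
T⁴ − T₀⁴ = 1.16089×10¹² − 7.18073×10⁹ = 1.15371×10¹² K⁴, so P_net = 72.2 W.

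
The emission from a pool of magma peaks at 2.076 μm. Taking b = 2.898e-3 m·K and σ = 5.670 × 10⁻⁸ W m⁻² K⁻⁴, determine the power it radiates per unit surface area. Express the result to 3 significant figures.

I ≈ 2.15×10⁵ W/m²

Wien's law: T = b/λ_max = 2.898×10⁻³/2.076×10⁻⁶ = 1395.95 K.
Then I = σT⁴ = 5.670×10⁻⁸×(1395.95)⁴ = 2.15×10⁵ W/m².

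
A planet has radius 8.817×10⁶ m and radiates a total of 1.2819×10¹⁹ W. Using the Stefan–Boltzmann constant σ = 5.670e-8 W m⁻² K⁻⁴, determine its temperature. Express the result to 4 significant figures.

T ≈ 693.6 K

Surface area A = 4πR² = 4π(8.817×10⁶ m)² = 9.76903×10¹⁴ m².
P = σAT⁴ ⇒ T = (P/(σA))^(1/4) = (1.2819×10¹⁹/(5.670×10⁻⁸×9.76903×10¹⁴))^(1/4) = 693.6 K.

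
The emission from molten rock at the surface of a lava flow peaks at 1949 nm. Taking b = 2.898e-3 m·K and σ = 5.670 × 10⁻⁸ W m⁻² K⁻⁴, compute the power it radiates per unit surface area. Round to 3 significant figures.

Wien's law: T = b/λ_max = 2.898×10⁻³/1.949×10⁻⁶ = 1486.92 K.
Then I = σT⁴ = 5.670×10⁻⁸×(1486.92)⁴ = 2.77×10⁵ W/m².

I ≈ 2.77×10⁵ W/m²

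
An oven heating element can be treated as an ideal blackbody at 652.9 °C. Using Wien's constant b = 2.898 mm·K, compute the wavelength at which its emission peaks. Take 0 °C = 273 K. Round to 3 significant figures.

λ_max ≈ 3.13 μm

T = 652.9 °C + 273 = 925.9 K.
Wien's displacement law: λ_max = b/T = (2.898×10⁻³ m·K)/(925.9 K) = 3.130×10⁻⁶ m.
That is 3.13 μm, in the infrared range.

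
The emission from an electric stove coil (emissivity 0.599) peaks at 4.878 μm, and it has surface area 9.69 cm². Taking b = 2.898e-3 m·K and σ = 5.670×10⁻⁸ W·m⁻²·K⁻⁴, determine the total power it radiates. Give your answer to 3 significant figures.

Wien's law: T = b/λ_max = 2.898×10⁻³/4.878×10⁻⁶ = 594.096 K.
Area A = 9.69 cm² = 9.69×10⁻⁴ m².
Then P = εσAT⁴ = 0.599×5.670×10⁻⁸×9.69×10⁻⁴×(594.096)⁴ = 4.10 W.

P ≈ 4.10 W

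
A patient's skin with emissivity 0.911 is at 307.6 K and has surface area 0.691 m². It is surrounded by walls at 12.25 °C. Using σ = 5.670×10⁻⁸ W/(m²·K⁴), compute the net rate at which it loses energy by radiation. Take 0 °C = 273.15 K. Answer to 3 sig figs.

Net loss ≈ 82.7 W

Surroundings: T = 12.25 °C + 273.15 = 285.40 K.
Area A = 0.691 m².
Net radiated power P_net = εσA(T⁴ − T₀⁴) = 0.911×5.670×10⁻⁸×0.691×(307.6⁴ − 285.40⁴).
T⁴ − T₀⁴ = 8.95252×10⁹ − 6.63462×10⁹ = 2.31790×10⁹ K⁴, so P_net = 82.7 W.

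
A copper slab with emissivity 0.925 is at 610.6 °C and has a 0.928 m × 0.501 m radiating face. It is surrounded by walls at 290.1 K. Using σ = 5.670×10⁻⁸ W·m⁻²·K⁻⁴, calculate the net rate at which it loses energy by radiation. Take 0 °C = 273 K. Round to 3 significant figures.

T = 610.6 °C + 273 = 883.6 K.
Area A = 0.928 × 0.501 = 0.464928 m².
Net radiated power P_net = εσA(T⁴ − T₀⁴) = 0.925×5.670×10⁻⁸×0.464928×(883.6⁴ − 290.1⁴).
T⁴ − T₀⁴ = 6.09569×10¹¹ − 7.08257×10⁹ = 6.02486×10¹¹ K⁴, so P_net = 1.47×10⁴ W.

Net loss ≈ 1.47×10⁴ W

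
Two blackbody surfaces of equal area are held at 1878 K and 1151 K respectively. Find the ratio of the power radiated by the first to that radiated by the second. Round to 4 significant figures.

P₁/P₂ ≈ 7.087

With equal areas, P₁/P₂ = (T₁/T₂)⁴ = (1878/1151)⁴ = 7.087.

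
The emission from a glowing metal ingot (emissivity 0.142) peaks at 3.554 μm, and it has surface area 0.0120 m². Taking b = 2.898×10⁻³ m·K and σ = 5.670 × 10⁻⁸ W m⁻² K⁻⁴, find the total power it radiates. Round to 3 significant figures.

P ≈ 42.7 W

Wien's law: T = b/λ_max = 2.898×10⁻³/3.554×10⁻⁶ = 815.419 K.
Area A = 0.0120 m².
Then P = εσAT⁴ = 0.142×5.670×10⁻⁸×0.0120×(815.419)⁴ = 42.7 W.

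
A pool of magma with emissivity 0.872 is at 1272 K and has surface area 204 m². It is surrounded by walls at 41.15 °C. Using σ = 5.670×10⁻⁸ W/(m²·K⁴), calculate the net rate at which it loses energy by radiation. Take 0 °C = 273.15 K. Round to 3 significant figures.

Net loss ≈ 2.63×10⁷ W

Surroundings: T = 41.15 °C + 273.15 = 314.30 K.
Area A = 204 m².
Net radiated power P_net = εσA(T⁴ − T₀⁴) = 0.872×5.670×10⁻⁸×204×(1272⁴ − 314.30⁴).
T⁴ − T₀⁴ = 2.61787×10¹² − 9.75838×10⁹ = 2.60811×10¹² K⁴, so P_net = 2.63×10⁷ W.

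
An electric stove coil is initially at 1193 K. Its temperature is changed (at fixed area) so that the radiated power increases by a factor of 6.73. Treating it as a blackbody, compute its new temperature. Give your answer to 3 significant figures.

P ∝ T⁴, so T₂/T₁ = (P₂/P₁)^(1/4) = (6.73)^(1/4) = 1.61066.
T₂ = 1193 × 1.61066 = 1.92×10³ K.

T₂ ≈ 1.92×10³ K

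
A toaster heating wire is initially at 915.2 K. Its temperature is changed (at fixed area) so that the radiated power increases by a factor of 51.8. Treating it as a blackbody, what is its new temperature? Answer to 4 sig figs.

P ∝ T⁴, so T₂/T₁ = (P₂/P₁)^(1/4) = (51.8)^(1/4) = 2.68276.
T₂ = 915.2 × 2.68276 = 2455 K.

T₂ ≈ 2455 K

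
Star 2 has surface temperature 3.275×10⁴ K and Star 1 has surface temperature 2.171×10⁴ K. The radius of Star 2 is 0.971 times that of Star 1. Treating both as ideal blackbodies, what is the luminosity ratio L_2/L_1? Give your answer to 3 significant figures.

L_2/L_1 ≈ 4.88

L ∝ R²T⁴, so L_2/L_1 = (R_2/R_1)²(T_2/T_1)⁴ = (0.971)² × (3.275×10⁴/2.171×10⁴)⁴ = 0.942841 × 5.17852 = 4.88.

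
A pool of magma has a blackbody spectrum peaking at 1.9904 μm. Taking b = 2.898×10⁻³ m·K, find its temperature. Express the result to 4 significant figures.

T ≈ 1456 K

Wien's law gives T = b/λ_max = (2.898×10⁻³ m·K)/(1.9904×10⁻⁶ m) = 1456 K.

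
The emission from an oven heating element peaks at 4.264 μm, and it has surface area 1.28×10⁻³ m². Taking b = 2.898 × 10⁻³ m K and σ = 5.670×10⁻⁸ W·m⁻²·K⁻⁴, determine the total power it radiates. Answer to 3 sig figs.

Wien's law: T = b/λ_max = 2.898×10⁻³/4.264×10⁻⁶ = 679.644 K.
Area A = 1.28×10⁻³ m².
Then P = σAT⁴ = 5.670×10⁻⁸×1.28×10⁻³×(679.644)⁴ = 15.5 W.

P ≈ 15.5 W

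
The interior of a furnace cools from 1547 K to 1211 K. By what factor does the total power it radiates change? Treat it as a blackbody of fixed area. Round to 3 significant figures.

P ∝ T⁴, so P₂/P₁ = (T₂/T₁)⁴ = (1211/1547)⁴ = (0.782805)⁴ = 0.376.

P₂/P₁ ≈ 0.376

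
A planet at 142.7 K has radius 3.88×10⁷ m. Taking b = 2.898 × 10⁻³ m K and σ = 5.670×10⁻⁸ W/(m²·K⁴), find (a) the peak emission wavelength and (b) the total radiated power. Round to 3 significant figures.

(a) λ_max = b/T = 2.898×10⁻³/142.7 = 2.031×10⁻⁵ m = 20.3 μm.
Surface area A = 4πR² = 4π(3.88×10⁷ m)² = 1.89179×10¹⁶ m².
(b) P = σAT⁴ = 5.670×10⁻⁸×1.89179×10¹⁶×(142.7)⁴ = 4.45×10¹⁷ W.

λ_max ≈ 20.3 μm; P ≈ 4.45×10¹⁷ W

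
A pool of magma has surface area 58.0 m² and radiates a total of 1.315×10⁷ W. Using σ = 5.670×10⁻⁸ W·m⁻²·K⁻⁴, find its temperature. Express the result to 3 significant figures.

T ≈ 1.41×10³ K

Area A = 58.0 m².
P = σAT⁴ ⇒ T = (P/(σA))^(1/4) = (1.315×10⁷/(5.670×10⁻⁸×58.0))^(1/4) = 1.41×10³ K.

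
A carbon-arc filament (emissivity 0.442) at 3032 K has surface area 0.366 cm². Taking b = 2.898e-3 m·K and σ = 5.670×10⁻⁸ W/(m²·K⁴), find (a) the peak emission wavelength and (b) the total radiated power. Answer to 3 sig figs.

(a) λ_max = b/T = 2.898×10⁻³/3032 = 9.558×10⁻⁷ m = 956 nm.
Area A = 0.366 cm² = 3.66×10⁻⁵ m².
(b) P = εσAT⁴ = 0.442×5.670×10⁻⁸×3.66×10⁻⁵×(3032)⁴ = 77.5 W.

λ_max ≈ 956 nm; P ≈ 77.5 W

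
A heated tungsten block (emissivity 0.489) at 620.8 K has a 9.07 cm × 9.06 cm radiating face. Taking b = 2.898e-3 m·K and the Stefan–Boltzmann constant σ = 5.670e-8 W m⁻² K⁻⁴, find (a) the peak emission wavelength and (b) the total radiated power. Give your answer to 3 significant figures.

(a) λ_max = b/T = 2.898×10⁻³/620.8 = 4.668×10⁻⁶ m = 4.67 μm.
Area A = 0.0907 × 0.0906 = 8.21742×10⁻³ m².
(b) P = εσAT⁴ = 0.489×5.670×10⁻⁸×8.21742×10⁻³×(620.8)⁴ = 33.8 W.

λ_max ≈ 4.67 μm; P ≈ 33.8 W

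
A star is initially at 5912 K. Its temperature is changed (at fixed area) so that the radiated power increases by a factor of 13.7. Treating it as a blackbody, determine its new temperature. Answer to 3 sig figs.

T₂ ≈ 1.14×10⁴ K

P ∝ T⁴, so T₂/T₁ = (P₂/P₁)^(1/4) = (13.7)^(1/4) = 1.92389.
T₂ = 5912 × 1.92389 = 1.14×10⁴ K.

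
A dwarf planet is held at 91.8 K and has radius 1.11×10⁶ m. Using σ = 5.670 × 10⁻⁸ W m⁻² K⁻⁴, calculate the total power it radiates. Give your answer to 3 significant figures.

Surface area A = 4πR² = 4π(1.11×10⁶ m)² = 1.54830×10¹³ m².
P = σAT⁴ = 5.670×10⁻⁸ × 1.54830×10¹³ × (91.8)⁴ = 6.23×10¹³ W.

P ≈ 6.23×10¹³ W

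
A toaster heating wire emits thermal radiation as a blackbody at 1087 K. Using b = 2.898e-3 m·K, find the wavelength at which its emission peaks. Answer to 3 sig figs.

λ_max ≈ 2.67 μm

Wien's displacement law: λ_max = b/T = (2.898×10⁻³ m·K)/(1087 K) = 2.666×10⁻⁶ m.
That is 2.67 μm, in the infrared range.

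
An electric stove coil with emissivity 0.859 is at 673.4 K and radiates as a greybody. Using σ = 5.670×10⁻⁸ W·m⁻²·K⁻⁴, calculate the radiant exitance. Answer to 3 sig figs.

I ≈ 1.00×10⁴ W/m²

Stefan–Boltzmann: I = εσT⁴ = 0.859 × 5.670×10⁻⁸ × (673.4)⁴ = 1.00×10⁴ W/m².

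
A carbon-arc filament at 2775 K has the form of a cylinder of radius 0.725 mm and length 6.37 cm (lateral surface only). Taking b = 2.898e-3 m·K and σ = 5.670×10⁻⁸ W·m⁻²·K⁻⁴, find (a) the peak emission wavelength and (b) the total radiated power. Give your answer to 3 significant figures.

(a) λ_max = b/T = 2.898×10⁻³/2775 = 1.044×10⁻⁶ m = 1.04 μm.
Lateral area A = 2πrL = 2π×7.25×10⁻⁴×0.0637 = 2.90173×10⁻⁴ m².
(b) P = σAT⁴ = 5.670×10⁻⁸×2.90173×10⁻⁴×(2775)⁴ = 976 W.

λ_max ≈ 1.04 μm; P ≈ 976 W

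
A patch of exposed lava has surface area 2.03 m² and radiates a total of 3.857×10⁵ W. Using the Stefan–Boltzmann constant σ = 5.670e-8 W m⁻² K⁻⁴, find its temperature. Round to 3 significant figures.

Area A = 2.03 m².
P = σAT⁴ ⇒ T = (P/(σA))^(1/4) = (3.857×10⁵/(5.670×10⁻⁸×2.03))^(1/4) = 1.35×10³ K.

T ≈ 1.35×10³ K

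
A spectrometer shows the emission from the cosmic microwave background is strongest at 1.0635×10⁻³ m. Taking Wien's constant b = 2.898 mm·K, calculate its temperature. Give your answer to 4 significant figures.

T ≈ 2.725 K

Wien's law gives T = b/λ_max = (2.898×10⁻³ m·K)/(1.0635×10⁻³ m) = 2.725 K.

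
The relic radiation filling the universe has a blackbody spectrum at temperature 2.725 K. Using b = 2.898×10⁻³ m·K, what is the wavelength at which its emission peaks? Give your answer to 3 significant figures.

Wien's displacement law: λ_max = b/T = (2.898×10⁻³ m·K)/(2.725 K) = 1.063×10⁻³ m.
That is 1.06×10⁻³ m, in the microwave range.

λ_max ≈ 1.06×10⁻³ m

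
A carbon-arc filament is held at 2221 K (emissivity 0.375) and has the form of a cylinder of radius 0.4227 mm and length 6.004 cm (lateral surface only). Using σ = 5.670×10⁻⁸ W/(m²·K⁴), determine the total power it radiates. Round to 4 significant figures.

Lateral area A = 2πrL = 2π×4.227×10⁻⁴×0.06004 = 1.59460×10⁻⁴ m².
P = εσAT⁴ = 0.375 × 5.670×10⁻⁸ × 1.59460×10⁻⁴ × (2221)⁴ = 82.50 W.

P ≈ 82.50 W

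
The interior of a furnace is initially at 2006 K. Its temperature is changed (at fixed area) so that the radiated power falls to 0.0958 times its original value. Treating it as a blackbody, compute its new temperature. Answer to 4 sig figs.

T₂ ≈ 1116 K

P ∝ T⁴, so T₂/T₁ = (P₂/P₁)^(1/4) = (0.0958)^(1/4) = 0.556341.
T₂ = 2006 × 0.556341 = 1116 K.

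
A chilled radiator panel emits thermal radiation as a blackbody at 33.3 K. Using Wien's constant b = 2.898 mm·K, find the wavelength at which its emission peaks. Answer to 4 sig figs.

λ_max ≈ 87.03 μm

Wien's displacement law: λ_max = b/T = (2.898×10⁻³ m·K)/(33.3 K) = 8.7027×10⁻⁵ m.
That is 87.03 μm, in the infrared range.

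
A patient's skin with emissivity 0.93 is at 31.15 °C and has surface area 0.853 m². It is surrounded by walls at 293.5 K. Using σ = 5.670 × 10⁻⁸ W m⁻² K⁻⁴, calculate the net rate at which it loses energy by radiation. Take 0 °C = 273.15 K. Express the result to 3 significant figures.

T = 31.15 °C + 273.15 = 304.30 K.
Area A = 0.853 m².
Net radiated power P_net = εσA(T⁴ − T₀⁴) = 0.93×5.670×10⁻⁸×0.853×(304.30⁴ − 293.5⁴).
T⁴ − T₀⁴ = 8.57448×10⁹ − 7.42049×10⁹ = 1.15399×10⁹ K⁴, so P_net = 51.9 W.

Net loss ≈ 51.9 W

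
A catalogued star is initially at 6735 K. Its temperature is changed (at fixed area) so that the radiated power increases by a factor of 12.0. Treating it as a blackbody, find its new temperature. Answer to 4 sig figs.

T₂ ≈ 1.254×10⁴ K

P ∝ T⁴, so T₂/T₁ = (P₂/P₁)^(1/4) = (12.0)^(1/4) = 1.86121.
T₂ = 6735 × 1.86121 = 1.254×10⁴ K.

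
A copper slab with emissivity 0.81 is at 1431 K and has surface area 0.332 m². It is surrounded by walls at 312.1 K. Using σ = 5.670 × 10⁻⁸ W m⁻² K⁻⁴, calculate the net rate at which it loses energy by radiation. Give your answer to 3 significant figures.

Net loss ≈ 6.38×10⁴ W

Area A = 0.332 m².
Net radiated power P_net = εσA(T⁴ − T₀⁴) = 0.81×5.670×10⁻⁸×0.332×(1431⁴ − 312.1⁴).
T⁴ − T₀⁴ = 4.19333×10¹² − 9.48801×10⁹ = 4.18384×10¹² K⁴, so P_net = 6.38×10⁴ W.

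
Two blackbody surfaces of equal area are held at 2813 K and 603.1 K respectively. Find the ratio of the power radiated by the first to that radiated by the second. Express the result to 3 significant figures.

P₁/P₂ ≈ 473

With equal areas, P₁/P₂ = (T₁/T₂)⁴ = (2813/603.1)⁴ = 473.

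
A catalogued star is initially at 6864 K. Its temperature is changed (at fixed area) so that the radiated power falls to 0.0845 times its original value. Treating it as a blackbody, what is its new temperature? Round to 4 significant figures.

T₂ ≈ 3701 K

P ∝ T⁴, so T₂/T₁ = (P₂/P₁)^(1/4) = (0.0845)^(1/4) = 0.539156.
T₂ = 6864 × 0.539156 = 3701 K.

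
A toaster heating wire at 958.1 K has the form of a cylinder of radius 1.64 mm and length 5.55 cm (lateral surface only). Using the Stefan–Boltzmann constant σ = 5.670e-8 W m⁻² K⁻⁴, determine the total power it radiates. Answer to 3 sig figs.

P ≈ 27.3 W

Lateral area A = 2πrL = 2π×1.64×10⁻³×0.0555 = 5.71896×10⁻⁴ m².
P = σAT⁴ = 5.670×10⁻⁸ × 5.71896×10⁻⁴ × (958.1)⁴ = 27.3 W.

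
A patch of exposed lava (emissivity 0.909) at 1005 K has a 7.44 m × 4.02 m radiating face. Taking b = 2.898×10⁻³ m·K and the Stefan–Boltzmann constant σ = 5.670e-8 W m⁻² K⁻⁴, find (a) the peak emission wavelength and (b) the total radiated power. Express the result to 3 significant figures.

λ_max ≈ 2.88 μm; P ≈ 1.57×10⁶ W

(a) λ_max = b/T = 2.898×10⁻³/1005 = 2.884×10⁻⁶ m = 2.88 μm.
Area A = 7.44 × 4.02 = 29.9088 m².
(b) P = εσAT⁴ = 0.909×5.670×10⁻⁸×29.9088×(1005)⁴ = 1.57×10⁶ W.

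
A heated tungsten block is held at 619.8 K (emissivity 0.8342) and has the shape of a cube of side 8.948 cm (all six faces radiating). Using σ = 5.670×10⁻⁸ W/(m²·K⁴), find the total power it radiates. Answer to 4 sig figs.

P ≈ 335.3 W

Area A = 6s² = 6×(0.08948 m)² = 0.04804 m².
P = εσAT⁴ = 0.8342 × 5.670×10⁻⁸ × 0.04804 × (619.8)⁴ = 335.3 W.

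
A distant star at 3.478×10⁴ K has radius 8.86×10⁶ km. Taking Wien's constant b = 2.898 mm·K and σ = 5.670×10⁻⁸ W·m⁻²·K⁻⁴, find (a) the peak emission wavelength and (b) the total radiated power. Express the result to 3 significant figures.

(a) λ_max = b/T = 2.898×10⁻³/3.478×10⁴ = 8.332×10⁻⁸ m = 83.3 nm.
Surface area A = 4πR² = 4π(8.86×10⁹ m)² = 9.86455×10²⁰ m².
(b) P = σAT⁴ = 5.670×10⁻⁸×9.86455×10²⁰×(3.478×10⁴)⁴ = 8.18×10³¹ W.

λ_max ≈ 83.3 nm; P ≈ 8.18×10³¹ W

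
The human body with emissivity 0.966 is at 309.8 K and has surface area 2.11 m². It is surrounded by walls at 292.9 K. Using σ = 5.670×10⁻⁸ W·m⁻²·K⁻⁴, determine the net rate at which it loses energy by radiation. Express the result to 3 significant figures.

Area A = 2.11 m².
Net radiated power P_net = εσA(T⁴ − T₀⁴) = 0.966×5.670×10⁻⁸×2.11×(309.8⁴ − 292.9⁴).
T⁴ − T₀⁴ = 9.21140×10⁹ − 7.35999×10⁹ = 1.85141×10⁹ K⁴, so P_net = 214 W.

Net loss ≈ 214 W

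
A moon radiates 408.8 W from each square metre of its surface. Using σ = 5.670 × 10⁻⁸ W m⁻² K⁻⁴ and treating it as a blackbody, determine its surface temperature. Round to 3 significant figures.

T ≈ 291 K

I = σT⁴, so T = (I/σ)^(1/4) = (408.8/(5.670×10⁻⁸))^(1/4) = 291 K.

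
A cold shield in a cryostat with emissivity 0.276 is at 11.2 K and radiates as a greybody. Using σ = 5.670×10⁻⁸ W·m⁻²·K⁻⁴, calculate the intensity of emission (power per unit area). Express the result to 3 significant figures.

Stefan–Boltzmann: I = εσT⁴ = 0.276 × 5.670×10⁻⁸ × (11.2)⁴ = 2.46×10⁻⁴ W/m².

I ≈ 2.46×10⁻⁴ W/m²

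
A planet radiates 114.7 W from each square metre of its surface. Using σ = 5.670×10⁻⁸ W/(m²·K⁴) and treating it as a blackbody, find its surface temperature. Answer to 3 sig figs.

T ≈ 212 K

I = σT⁴, so T = (I/σ)^(1/4) = (114.7/(5.670×10⁻⁸))^(1/4) = 212 K.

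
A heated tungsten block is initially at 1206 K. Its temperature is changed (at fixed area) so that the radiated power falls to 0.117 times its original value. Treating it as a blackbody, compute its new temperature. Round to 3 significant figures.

T₂ ≈ 705 K

P ∝ T⁴, so T₂/T₁ = (P₂/P₁)^(1/4) = (0.117)^(1/4) = 0.584853.
T₂ = 1206 × 0.584853 = 705 K.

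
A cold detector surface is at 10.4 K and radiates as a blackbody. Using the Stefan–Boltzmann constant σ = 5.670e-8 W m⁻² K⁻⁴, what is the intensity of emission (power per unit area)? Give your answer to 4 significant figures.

Stefan–Boltzmann: I = σT⁴ = 5.670×10⁻⁸ × (10.4)⁴ = 6.633×10⁻⁴ W/m².

I ≈ 6.633×10⁻⁴ W/m²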